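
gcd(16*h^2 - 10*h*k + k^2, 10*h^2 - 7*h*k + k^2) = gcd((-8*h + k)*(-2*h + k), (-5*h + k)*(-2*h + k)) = 2*h - k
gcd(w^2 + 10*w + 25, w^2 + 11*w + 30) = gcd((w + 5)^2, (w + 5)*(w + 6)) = w + 5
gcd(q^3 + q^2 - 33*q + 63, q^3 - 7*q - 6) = q - 3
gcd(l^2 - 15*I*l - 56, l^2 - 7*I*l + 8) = l - 8*I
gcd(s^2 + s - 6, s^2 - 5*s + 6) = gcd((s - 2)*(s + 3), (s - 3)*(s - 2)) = s - 2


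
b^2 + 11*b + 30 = (b + 5)*(b + 6)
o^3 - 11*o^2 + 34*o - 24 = (o - 6)*(o - 4)*(o - 1)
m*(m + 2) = m^2 + 2*m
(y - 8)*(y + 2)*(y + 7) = y^3 + y^2 - 58*y - 112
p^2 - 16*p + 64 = (p - 8)^2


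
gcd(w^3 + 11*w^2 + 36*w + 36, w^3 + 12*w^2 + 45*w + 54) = w^2 + 9*w + 18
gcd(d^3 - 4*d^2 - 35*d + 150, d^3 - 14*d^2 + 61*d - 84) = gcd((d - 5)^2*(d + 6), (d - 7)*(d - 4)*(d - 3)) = 1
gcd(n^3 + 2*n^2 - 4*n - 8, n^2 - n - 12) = 1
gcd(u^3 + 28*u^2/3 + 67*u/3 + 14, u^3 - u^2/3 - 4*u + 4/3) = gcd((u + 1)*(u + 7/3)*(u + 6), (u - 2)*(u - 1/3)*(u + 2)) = 1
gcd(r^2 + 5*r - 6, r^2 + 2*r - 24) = r + 6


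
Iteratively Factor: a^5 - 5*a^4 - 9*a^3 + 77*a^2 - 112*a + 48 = (a - 4)*(a^4 - a^3 - 13*a^2 + 25*a - 12) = (a - 4)*(a + 4)*(a^3 - 5*a^2 + 7*a - 3) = (a - 4)*(a - 3)*(a + 4)*(a^2 - 2*a + 1) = (a - 4)*(a - 3)*(a - 1)*(a + 4)*(a - 1)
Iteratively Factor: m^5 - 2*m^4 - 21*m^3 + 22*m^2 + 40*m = (m - 2)*(m^4 - 21*m^2 - 20*m) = (m - 2)*(m + 4)*(m^3 - 4*m^2 - 5*m) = (m - 5)*(m - 2)*(m + 4)*(m^2 + m) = m*(m - 5)*(m - 2)*(m + 4)*(m + 1)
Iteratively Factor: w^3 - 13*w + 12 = (w - 3)*(w^2 + 3*w - 4) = (w - 3)*(w - 1)*(w + 4)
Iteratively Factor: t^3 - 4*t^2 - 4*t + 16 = (t - 2)*(t^2 - 2*t - 8) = (t - 2)*(t + 2)*(t - 4)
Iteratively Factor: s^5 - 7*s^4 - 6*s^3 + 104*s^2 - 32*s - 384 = (s - 4)*(s^4 - 3*s^3 - 18*s^2 + 32*s + 96) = (s - 4)^2*(s^3 + s^2 - 14*s - 24) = (s - 4)^3*(s^2 + 5*s + 6) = (s - 4)^3*(s + 2)*(s + 3)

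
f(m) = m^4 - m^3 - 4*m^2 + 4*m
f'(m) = 4*m^3 - 3*m^2 - 8*m + 4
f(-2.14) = 3.89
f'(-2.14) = -31.82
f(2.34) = 4.63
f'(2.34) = 20.10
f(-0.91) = -5.51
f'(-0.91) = 5.78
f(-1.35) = -6.91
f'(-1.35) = -0.51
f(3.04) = 32.51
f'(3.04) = 64.33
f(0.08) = 0.29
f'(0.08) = 3.34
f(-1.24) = -6.84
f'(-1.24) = 1.68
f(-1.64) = -5.67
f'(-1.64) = -8.59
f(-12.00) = 21840.00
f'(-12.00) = -7244.00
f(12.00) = 18480.00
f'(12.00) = 6388.00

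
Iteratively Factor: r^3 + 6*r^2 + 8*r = (r + 4)*(r^2 + 2*r) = (r + 2)*(r + 4)*(r)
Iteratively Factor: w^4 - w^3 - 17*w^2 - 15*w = (w + 1)*(w^3 - 2*w^2 - 15*w) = (w - 5)*(w + 1)*(w^2 + 3*w) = w*(w - 5)*(w + 1)*(w + 3)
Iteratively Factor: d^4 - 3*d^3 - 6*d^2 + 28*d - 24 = (d - 2)*(d^3 - d^2 - 8*d + 12) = (d - 2)^2*(d^2 + d - 6) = (d - 2)^3*(d + 3)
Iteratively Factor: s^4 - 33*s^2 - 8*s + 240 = (s - 3)*(s^3 + 3*s^2 - 24*s - 80) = (s - 3)*(s + 4)*(s^2 - s - 20) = (s - 5)*(s - 3)*(s + 4)*(s + 4)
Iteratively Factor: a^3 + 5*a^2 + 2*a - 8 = (a - 1)*(a^2 + 6*a + 8) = (a - 1)*(a + 4)*(a + 2)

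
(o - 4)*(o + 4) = o^2 - 16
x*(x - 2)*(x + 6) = x^3 + 4*x^2 - 12*x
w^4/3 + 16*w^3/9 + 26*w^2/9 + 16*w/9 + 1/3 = (w/3 + 1/3)*(w + 1/3)*(w + 1)*(w + 3)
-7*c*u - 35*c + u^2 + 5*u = (-7*c + u)*(u + 5)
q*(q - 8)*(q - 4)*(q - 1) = q^4 - 13*q^3 + 44*q^2 - 32*q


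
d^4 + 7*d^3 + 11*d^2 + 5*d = d*(d + 1)^2*(d + 5)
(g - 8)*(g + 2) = g^2 - 6*g - 16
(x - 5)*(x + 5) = x^2 - 25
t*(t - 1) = t^2 - t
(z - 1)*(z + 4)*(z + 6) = z^3 + 9*z^2 + 14*z - 24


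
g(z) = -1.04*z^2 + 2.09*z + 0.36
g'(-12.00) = 27.05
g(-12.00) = -174.48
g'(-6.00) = 14.57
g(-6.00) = -49.62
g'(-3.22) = 8.79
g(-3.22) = -17.15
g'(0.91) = 0.20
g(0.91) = 1.40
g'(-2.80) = 7.91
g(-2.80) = -13.65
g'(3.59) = -5.38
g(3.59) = -5.54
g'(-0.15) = 2.40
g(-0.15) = 0.02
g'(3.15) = -4.46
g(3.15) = -3.38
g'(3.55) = -5.29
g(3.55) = -5.33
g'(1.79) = -1.63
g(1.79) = 0.77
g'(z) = 2.09 - 2.08*z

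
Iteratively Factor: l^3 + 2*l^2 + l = (l + 1)*(l^2 + l) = (l + 1)^2*(l)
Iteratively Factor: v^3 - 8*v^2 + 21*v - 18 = (v - 2)*(v^2 - 6*v + 9) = (v - 3)*(v - 2)*(v - 3)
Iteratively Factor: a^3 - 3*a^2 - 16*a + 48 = (a - 4)*(a^2 + a - 12) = (a - 4)*(a + 4)*(a - 3)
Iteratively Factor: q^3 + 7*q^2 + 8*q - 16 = (q - 1)*(q^2 + 8*q + 16) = (q - 1)*(q + 4)*(q + 4)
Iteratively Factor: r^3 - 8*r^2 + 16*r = (r - 4)*(r^2 - 4*r) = r*(r - 4)*(r - 4)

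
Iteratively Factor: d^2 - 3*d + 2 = (d - 2)*(d - 1)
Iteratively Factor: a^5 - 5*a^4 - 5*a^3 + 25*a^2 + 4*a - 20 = (a - 2)*(a^4 - 3*a^3 - 11*a^2 + 3*a + 10) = (a - 2)*(a - 1)*(a^3 - 2*a^2 - 13*a - 10) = (a - 5)*(a - 2)*(a - 1)*(a^2 + 3*a + 2) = (a - 5)*(a - 2)*(a - 1)*(a + 1)*(a + 2)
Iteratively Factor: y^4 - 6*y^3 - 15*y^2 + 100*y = (y + 4)*(y^3 - 10*y^2 + 25*y) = (y - 5)*(y + 4)*(y^2 - 5*y) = (y - 5)^2*(y + 4)*(y)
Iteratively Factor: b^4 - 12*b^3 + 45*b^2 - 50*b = (b - 2)*(b^3 - 10*b^2 + 25*b) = (b - 5)*(b - 2)*(b^2 - 5*b) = (b - 5)^2*(b - 2)*(b)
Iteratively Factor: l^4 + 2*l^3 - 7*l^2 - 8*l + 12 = (l + 2)*(l^3 - 7*l + 6) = (l - 2)*(l + 2)*(l^2 + 2*l - 3) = (l - 2)*(l + 2)*(l + 3)*(l - 1)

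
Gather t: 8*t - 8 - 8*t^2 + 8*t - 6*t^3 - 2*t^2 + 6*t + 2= -6*t^3 - 10*t^2 + 22*t - 6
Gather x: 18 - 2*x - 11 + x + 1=8 - x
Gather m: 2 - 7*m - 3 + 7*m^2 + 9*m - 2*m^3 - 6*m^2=-2*m^3 + m^2 + 2*m - 1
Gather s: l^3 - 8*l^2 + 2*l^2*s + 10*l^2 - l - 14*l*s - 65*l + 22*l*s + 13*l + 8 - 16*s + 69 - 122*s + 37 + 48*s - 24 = l^3 + 2*l^2 - 53*l + s*(2*l^2 + 8*l - 90) + 90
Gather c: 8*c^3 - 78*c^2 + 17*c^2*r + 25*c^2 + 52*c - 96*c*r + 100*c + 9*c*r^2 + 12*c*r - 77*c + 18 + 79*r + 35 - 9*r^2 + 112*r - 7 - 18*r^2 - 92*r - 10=8*c^3 + c^2*(17*r - 53) + c*(9*r^2 - 84*r + 75) - 27*r^2 + 99*r + 36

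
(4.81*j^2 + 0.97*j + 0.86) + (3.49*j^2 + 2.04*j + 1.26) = 8.3*j^2 + 3.01*j + 2.12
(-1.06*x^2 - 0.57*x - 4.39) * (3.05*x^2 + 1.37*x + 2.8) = -3.233*x^4 - 3.1907*x^3 - 17.1384*x^2 - 7.6103*x - 12.292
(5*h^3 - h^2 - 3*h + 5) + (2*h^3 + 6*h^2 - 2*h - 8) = 7*h^3 + 5*h^2 - 5*h - 3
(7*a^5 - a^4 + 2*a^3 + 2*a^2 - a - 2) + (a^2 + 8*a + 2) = 7*a^5 - a^4 + 2*a^3 + 3*a^2 + 7*a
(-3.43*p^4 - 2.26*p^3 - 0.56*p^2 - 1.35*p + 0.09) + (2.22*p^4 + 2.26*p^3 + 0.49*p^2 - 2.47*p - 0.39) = -1.21*p^4 - 0.0700000000000001*p^2 - 3.82*p - 0.3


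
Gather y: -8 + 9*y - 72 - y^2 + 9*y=-y^2 + 18*y - 80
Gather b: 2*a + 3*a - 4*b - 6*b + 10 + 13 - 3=5*a - 10*b + 20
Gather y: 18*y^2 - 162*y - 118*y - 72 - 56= 18*y^2 - 280*y - 128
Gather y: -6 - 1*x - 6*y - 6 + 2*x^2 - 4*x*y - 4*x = 2*x^2 - 5*x + y*(-4*x - 6) - 12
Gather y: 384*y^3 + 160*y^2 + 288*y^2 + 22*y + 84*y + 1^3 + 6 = 384*y^3 + 448*y^2 + 106*y + 7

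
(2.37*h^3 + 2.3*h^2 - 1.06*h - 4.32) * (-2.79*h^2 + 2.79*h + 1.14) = -6.6123*h^5 + 0.1953*h^4 + 12.0762*h^3 + 11.7174*h^2 - 13.2612*h - 4.9248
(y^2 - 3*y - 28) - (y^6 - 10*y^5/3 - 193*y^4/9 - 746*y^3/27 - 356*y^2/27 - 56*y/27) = -y^6 + 10*y^5/3 + 193*y^4/9 + 746*y^3/27 + 383*y^2/27 - 25*y/27 - 28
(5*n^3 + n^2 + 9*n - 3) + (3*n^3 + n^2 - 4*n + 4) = 8*n^3 + 2*n^2 + 5*n + 1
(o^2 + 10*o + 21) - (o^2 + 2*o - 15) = 8*o + 36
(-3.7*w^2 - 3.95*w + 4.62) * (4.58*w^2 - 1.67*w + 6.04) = -16.946*w^4 - 11.912*w^3 + 5.4081*w^2 - 31.5734*w + 27.9048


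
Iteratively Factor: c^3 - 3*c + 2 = (c - 1)*(c^2 + c - 2) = (c - 1)*(c + 2)*(c - 1)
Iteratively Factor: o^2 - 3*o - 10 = (o + 2)*(o - 5)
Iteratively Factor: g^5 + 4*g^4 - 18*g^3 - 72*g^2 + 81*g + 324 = (g - 3)*(g^4 + 7*g^3 + 3*g^2 - 63*g - 108) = (g - 3)*(g + 4)*(g^3 + 3*g^2 - 9*g - 27) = (g - 3)^2*(g + 4)*(g^2 + 6*g + 9) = (g - 3)^2*(g + 3)*(g + 4)*(g + 3)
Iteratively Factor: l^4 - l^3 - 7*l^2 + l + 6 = (l + 2)*(l^3 - 3*l^2 - l + 3) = (l - 3)*(l + 2)*(l^2 - 1) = (l - 3)*(l - 1)*(l + 2)*(l + 1)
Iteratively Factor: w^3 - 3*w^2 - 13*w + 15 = (w - 1)*(w^2 - 2*w - 15) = (w - 5)*(w - 1)*(w + 3)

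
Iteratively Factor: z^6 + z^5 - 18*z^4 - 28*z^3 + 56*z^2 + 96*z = (z)*(z^5 + z^4 - 18*z^3 - 28*z^2 + 56*z + 96) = z*(z - 4)*(z^4 + 5*z^3 + 2*z^2 - 20*z - 24) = z*(z - 4)*(z + 3)*(z^3 + 2*z^2 - 4*z - 8) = z*(z - 4)*(z + 2)*(z + 3)*(z^2 - 4) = z*(z - 4)*(z - 2)*(z + 2)*(z + 3)*(z + 2)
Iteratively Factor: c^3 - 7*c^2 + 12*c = (c - 3)*(c^2 - 4*c) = c*(c - 3)*(c - 4)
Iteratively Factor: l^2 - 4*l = (l - 4)*(l)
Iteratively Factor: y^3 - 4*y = (y - 2)*(y^2 + 2*y) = y*(y - 2)*(y + 2)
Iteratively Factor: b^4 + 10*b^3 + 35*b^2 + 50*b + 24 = (b + 4)*(b^3 + 6*b^2 + 11*b + 6) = (b + 1)*(b + 4)*(b^2 + 5*b + 6) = (b + 1)*(b + 3)*(b + 4)*(b + 2)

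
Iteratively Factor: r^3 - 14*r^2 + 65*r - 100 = (r - 5)*(r^2 - 9*r + 20) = (r - 5)*(r - 4)*(r - 5)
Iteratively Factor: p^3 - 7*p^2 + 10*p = (p)*(p^2 - 7*p + 10) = p*(p - 2)*(p - 5)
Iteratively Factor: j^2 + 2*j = (j)*(j + 2)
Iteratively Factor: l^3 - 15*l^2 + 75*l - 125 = (l - 5)*(l^2 - 10*l + 25) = (l - 5)^2*(l - 5)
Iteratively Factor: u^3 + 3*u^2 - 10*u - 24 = (u - 3)*(u^2 + 6*u + 8) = (u - 3)*(u + 2)*(u + 4)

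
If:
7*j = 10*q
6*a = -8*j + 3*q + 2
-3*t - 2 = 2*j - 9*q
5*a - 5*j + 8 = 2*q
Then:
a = -344/679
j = 580/679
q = 58/97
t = 1136/2037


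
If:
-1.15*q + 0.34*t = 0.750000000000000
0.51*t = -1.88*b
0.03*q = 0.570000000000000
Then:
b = -18.03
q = 19.00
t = 66.47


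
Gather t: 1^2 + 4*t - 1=4*t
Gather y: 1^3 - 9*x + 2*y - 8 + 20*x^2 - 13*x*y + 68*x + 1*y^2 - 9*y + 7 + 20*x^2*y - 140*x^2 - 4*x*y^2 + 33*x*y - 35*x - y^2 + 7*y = -120*x^2 - 4*x*y^2 + 24*x + y*(20*x^2 + 20*x)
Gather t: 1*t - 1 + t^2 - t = t^2 - 1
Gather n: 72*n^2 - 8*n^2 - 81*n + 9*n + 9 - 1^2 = 64*n^2 - 72*n + 8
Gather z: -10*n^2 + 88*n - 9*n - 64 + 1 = -10*n^2 + 79*n - 63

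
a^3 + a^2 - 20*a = a*(a - 4)*(a + 5)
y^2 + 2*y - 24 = (y - 4)*(y + 6)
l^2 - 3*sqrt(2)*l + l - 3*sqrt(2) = (l + 1)*(l - 3*sqrt(2))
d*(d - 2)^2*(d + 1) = d^4 - 3*d^3 + 4*d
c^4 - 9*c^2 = c^2*(c - 3)*(c + 3)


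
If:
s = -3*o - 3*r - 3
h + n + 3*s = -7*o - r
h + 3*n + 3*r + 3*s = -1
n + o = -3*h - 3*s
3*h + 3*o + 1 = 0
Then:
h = -56/145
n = 337/435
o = 23/435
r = -158/145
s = 16/145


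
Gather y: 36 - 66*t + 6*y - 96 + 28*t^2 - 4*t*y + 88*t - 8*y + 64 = 28*t^2 + 22*t + y*(-4*t - 2) + 4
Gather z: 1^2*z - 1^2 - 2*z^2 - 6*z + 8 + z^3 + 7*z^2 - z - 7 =z^3 + 5*z^2 - 6*z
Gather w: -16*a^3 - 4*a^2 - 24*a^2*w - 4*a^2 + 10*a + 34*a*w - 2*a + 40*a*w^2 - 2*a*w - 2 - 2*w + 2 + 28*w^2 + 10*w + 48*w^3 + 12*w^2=-16*a^3 - 8*a^2 + 8*a + 48*w^3 + w^2*(40*a + 40) + w*(-24*a^2 + 32*a + 8)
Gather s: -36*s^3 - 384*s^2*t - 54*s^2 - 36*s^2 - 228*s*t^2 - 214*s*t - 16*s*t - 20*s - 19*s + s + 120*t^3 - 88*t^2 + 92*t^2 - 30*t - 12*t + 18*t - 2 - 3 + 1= -36*s^3 + s^2*(-384*t - 90) + s*(-228*t^2 - 230*t - 38) + 120*t^3 + 4*t^2 - 24*t - 4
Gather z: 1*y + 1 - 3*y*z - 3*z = y + z*(-3*y - 3) + 1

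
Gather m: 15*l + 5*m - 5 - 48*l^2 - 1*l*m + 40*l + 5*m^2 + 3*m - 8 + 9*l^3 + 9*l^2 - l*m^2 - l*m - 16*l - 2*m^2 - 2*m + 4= 9*l^3 - 39*l^2 + 39*l + m^2*(3 - l) + m*(6 - 2*l) - 9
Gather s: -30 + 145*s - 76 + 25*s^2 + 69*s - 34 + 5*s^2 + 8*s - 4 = 30*s^2 + 222*s - 144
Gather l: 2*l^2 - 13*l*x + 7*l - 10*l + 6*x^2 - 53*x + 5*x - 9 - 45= 2*l^2 + l*(-13*x - 3) + 6*x^2 - 48*x - 54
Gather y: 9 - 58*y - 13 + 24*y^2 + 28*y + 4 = 24*y^2 - 30*y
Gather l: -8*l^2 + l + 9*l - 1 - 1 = -8*l^2 + 10*l - 2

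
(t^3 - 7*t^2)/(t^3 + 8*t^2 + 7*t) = t*(t - 7)/(t^2 + 8*t + 7)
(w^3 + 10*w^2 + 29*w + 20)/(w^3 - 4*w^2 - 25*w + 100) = (w^2 + 5*w + 4)/(w^2 - 9*w + 20)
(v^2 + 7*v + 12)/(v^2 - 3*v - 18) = (v + 4)/(v - 6)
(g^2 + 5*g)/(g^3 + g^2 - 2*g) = (g + 5)/(g^2 + g - 2)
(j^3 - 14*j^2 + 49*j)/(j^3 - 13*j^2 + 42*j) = (j - 7)/(j - 6)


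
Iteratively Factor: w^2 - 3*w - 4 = (w - 4)*(w + 1)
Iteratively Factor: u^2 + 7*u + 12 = (u + 4)*(u + 3)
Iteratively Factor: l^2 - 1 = (l - 1)*(l + 1)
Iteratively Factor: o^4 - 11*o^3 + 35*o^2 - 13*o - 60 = (o + 1)*(o^3 - 12*o^2 + 47*o - 60) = (o - 3)*(o + 1)*(o^2 - 9*o + 20) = (o - 5)*(o - 3)*(o + 1)*(o - 4)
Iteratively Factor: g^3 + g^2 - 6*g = (g - 2)*(g^2 + 3*g) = g*(g - 2)*(g + 3)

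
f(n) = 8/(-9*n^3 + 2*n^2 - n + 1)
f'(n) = 8*(27*n^2 - 4*n + 1)/(-9*n^3 + 2*n^2 - n + 1)^2 = 8*(27*n^2 - 4*n + 1)/(9*n^3 - 2*n^2 + n - 1)^2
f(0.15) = 9.25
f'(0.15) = 10.78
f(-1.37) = 0.27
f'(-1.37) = 0.53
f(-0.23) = 5.54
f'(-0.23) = 12.82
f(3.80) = -0.02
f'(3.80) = 0.01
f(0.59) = -10.78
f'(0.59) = 116.74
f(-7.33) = 0.00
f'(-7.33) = 0.00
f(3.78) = -0.02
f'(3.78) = 0.01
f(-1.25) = 0.35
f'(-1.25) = 0.73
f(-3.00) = 0.03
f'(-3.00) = 0.03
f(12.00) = 0.00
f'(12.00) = 0.00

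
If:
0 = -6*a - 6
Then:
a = -1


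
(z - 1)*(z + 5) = z^2 + 4*z - 5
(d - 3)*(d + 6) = d^2 + 3*d - 18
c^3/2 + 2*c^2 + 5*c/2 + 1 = (c/2 + 1)*(c + 1)^2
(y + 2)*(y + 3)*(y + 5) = y^3 + 10*y^2 + 31*y + 30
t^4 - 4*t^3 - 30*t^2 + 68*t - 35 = (t - 7)*(t - 1)^2*(t + 5)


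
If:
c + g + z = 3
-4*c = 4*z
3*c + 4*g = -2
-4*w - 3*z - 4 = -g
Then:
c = -14/3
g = 3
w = -15/4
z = 14/3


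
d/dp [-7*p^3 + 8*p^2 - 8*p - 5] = -21*p^2 + 16*p - 8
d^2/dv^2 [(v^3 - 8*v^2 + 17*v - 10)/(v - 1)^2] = 8/(v^3 - 3*v^2 + 3*v - 1)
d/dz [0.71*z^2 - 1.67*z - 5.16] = 1.42*z - 1.67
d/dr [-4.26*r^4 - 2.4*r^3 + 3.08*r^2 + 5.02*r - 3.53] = -17.04*r^3 - 7.2*r^2 + 6.16*r + 5.02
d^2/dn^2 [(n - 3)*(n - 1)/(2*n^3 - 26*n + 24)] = 1/(n^3 + 12*n^2 + 48*n + 64)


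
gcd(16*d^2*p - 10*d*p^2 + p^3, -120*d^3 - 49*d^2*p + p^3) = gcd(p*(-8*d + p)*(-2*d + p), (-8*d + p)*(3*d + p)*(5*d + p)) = -8*d + p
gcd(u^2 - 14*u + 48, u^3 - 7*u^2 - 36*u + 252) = u - 6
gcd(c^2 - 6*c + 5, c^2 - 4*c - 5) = c - 5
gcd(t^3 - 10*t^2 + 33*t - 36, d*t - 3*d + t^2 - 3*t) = t - 3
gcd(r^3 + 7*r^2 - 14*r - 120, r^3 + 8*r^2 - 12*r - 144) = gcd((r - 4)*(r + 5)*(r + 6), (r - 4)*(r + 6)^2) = r^2 + 2*r - 24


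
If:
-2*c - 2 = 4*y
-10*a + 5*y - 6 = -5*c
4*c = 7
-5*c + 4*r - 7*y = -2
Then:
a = -33/80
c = 7/4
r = -23/32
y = -11/8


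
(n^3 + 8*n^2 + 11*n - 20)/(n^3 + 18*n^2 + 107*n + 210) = (n^2 + 3*n - 4)/(n^2 + 13*n + 42)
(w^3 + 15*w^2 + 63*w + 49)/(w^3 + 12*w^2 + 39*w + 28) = (w + 7)/(w + 4)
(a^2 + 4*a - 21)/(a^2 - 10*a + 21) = (a + 7)/(a - 7)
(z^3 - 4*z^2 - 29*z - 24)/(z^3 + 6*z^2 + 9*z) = (z^2 - 7*z - 8)/(z*(z + 3))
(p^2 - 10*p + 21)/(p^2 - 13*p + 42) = (p - 3)/(p - 6)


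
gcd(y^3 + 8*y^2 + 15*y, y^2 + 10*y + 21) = y + 3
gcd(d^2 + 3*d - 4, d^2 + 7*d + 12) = d + 4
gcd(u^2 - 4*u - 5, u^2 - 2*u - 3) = u + 1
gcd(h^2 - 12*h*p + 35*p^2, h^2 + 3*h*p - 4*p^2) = 1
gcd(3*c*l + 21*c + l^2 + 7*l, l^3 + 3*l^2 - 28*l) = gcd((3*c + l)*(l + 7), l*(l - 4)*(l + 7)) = l + 7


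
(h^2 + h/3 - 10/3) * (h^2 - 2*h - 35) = h^4 - 5*h^3/3 - 39*h^2 - 5*h + 350/3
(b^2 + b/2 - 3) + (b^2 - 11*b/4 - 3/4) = 2*b^2 - 9*b/4 - 15/4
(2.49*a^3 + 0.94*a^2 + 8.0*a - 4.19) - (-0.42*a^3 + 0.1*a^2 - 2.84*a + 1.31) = 2.91*a^3 + 0.84*a^2 + 10.84*a - 5.5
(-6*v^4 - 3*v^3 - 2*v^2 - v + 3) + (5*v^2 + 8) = -6*v^4 - 3*v^3 + 3*v^2 - v + 11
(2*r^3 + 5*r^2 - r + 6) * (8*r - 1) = 16*r^4 + 38*r^3 - 13*r^2 + 49*r - 6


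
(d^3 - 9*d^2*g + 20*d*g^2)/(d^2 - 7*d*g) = (d^2 - 9*d*g + 20*g^2)/(d - 7*g)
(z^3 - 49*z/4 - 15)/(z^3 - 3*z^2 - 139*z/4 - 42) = (2*z^2 - 3*z - 20)/(2*z^2 - 9*z - 56)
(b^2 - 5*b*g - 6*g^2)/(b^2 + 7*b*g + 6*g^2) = (b - 6*g)/(b + 6*g)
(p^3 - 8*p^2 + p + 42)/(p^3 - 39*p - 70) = (p - 3)/(p + 5)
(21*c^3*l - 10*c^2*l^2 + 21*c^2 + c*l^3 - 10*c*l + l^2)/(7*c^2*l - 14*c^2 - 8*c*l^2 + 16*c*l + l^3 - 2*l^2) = (3*c^2*l - c*l^2 + 3*c - l)/(c*l - 2*c - l^2 + 2*l)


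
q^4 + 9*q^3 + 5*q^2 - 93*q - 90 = (q - 3)*(q + 1)*(q + 5)*(q + 6)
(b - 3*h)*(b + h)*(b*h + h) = b^3*h - 2*b^2*h^2 + b^2*h - 3*b*h^3 - 2*b*h^2 - 3*h^3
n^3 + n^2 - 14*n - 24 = (n - 4)*(n + 2)*(n + 3)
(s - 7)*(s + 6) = s^2 - s - 42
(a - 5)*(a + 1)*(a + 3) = a^3 - a^2 - 17*a - 15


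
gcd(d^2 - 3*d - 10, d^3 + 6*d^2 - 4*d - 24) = d + 2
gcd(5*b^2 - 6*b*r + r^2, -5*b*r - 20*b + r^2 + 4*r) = -5*b + r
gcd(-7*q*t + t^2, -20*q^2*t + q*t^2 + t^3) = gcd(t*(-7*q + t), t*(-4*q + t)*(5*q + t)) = t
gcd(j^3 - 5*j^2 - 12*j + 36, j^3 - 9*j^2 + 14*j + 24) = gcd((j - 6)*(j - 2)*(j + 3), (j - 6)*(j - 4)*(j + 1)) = j - 6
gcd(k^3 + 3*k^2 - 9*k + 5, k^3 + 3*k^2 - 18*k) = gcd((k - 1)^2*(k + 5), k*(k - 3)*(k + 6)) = 1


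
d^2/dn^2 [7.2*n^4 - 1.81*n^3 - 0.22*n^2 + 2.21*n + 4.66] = 86.4*n^2 - 10.86*n - 0.44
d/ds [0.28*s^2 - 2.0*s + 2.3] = 0.56*s - 2.0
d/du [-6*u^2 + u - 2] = 1 - 12*u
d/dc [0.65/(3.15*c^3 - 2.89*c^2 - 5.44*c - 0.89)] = (-6.1425*c^2 + 3.757*c + 3.536)/(-3.15*c^3 + 2.89*c^2 + 5.44*c + 0.89)^2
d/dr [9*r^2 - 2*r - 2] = 18*r - 2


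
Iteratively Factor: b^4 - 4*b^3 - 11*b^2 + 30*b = (b)*(b^3 - 4*b^2 - 11*b + 30) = b*(b - 5)*(b^2 + b - 6) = b*(b - 5)*(b - 2)*(b + 3)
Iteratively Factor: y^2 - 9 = (y - 3)*(y + 3)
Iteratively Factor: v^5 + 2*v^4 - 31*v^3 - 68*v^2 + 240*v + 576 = (v + 4)*(v^4 - 2*v^3 - 23*v^2 + 24*v + 144) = (v - 4)*(v + 4)*(v^3 + 2*v^2 - 15*v - 36) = (v - 4)*(v + 3)*(v + 4)*(v^2 - v - 12) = (v - 4)^2*(v + 3)*(v + 4)*(v + 3)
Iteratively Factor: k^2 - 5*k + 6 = (k - 3)*(k - 2)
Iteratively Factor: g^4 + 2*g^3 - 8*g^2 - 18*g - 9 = (g + 1)*(g^3 + g^2 - 9*g - 9) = (g + 1)^2*(g^2 - 9) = (g - 3)*(g + 1)^2*(g + 3)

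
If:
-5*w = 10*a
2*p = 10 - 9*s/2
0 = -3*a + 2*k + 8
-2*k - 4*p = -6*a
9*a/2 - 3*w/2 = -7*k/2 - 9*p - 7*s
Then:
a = -80/103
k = -532/103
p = 146/103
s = 164/103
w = 160/103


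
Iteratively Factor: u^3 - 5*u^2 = (u)*(u^2 - 5*u) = u^2*(u - 5)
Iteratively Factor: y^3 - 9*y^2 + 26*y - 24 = (y - 4)*(y^2 - 5*y + 6) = (y - 4)*(y - 2)*(y - 3)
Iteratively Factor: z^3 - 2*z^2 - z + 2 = (z + 1)*(z^2 - 3*z + 2) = (z - 2)*(z + 1)*(z - 1)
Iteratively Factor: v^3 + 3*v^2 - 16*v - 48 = (v + 4)*(v^2 - v - 12) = (v + 3)*(v + 4)*(v - 4)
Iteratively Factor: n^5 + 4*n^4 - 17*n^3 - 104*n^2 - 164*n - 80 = (n + 2)*(n^4 + 2*n^3 - 21*n^2 - 62*n - 40) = (n + 2)^2*(n^3 - 21*n - 20) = (n - 5)*(n + 2)^2*(n^2 + 5*n + 4) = (n - 5)*(n + 2)^2*(n + 4)*(n + 1)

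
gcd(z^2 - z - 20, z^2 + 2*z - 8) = z + 4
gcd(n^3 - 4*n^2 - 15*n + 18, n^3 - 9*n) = n + 3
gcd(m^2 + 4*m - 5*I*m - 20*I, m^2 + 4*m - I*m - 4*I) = m + 4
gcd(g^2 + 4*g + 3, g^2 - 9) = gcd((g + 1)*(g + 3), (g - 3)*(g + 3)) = g + 3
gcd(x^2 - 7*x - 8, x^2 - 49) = 1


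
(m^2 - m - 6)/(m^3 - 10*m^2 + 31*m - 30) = (m + 2)/(m^2 - 7*m + 10)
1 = 1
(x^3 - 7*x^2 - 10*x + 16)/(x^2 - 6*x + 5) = (x^2 - 6*x - 16)/(x - 5)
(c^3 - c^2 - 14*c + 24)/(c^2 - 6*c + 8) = (c^2 + c - 12)/(c - 4)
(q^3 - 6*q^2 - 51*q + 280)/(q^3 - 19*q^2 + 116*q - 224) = (q^2 + 2*q - 35)/(q^2 - 11*q + 28)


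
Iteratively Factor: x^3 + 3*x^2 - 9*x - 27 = (x + 3)*(x^2 - 9) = (x + 3)^2*(x - 3)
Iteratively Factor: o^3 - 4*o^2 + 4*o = (o)*(o^2 - 4*o + 4) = o*(o - 2)*(o - 2)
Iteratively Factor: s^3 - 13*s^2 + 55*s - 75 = (s - 3)*(s^2 - 10*s + 25) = (s - 5)*(s - 3)*(s - 5)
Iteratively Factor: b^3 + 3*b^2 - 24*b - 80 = (b - 5)*(b^2 + 8*b + 16) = (b - 5)*(b + 4)*(b + 4)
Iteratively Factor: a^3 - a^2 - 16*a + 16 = (a - 1)*(a^2 - 16) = (a - 1)*(a + 4)*(a - 4)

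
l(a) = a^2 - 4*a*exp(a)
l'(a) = -4*a*exp(a) + 2*a - 4*exp(a)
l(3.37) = -380.62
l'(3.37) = -501.55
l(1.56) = -27.26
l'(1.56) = -45.61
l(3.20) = -303.78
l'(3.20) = -405.75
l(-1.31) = 3.13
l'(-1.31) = -2.29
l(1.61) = -29.63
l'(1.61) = -49.01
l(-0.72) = 1.92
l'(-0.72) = -1.99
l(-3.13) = 10.34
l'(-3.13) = -5.89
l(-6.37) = 40.62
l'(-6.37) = -12.70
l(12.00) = -7812085.99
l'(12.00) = -8463225.15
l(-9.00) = 81.00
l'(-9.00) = -18.00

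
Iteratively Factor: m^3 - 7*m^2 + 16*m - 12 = (m - 3)*(m^2 - 4*m + 4) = (m - 3)*(m - 2)*(m - 2)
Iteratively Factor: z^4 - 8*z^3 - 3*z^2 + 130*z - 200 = (z - 5)*(z^3 - 3*z^2 - 18*z + 40) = (z - 5)*(z + 4)*(z^2 - 7*z + 10) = (z - 5)*(z - 2)*(z + 4)*(z - 5)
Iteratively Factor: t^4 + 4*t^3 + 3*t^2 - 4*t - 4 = (t + 2)*(t^3 + 2*t^2 - t - 2) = (t + 1)*(t + 2)*(t^2 + t - 2) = (t - 1)*(t + 1)*(t + 2)*(t + 2)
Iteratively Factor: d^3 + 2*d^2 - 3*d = (d - 1)*(d^2 + 3*d) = d*(d - 1)*(d + 3)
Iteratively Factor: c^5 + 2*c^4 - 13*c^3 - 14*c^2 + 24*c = (c)*(c^4 + 2*c^3 - 13*c^2 - 14*c + 24) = c*(c - 1)*(c^3 + 3*c^2 - 10*c - 24) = c*(c - 1)*(c + 4)*(c^2 - c - 6) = c*(c - 1)*(c + 2)*(c + 4)*(c - 3)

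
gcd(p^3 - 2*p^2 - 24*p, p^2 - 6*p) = p^2 - 6*p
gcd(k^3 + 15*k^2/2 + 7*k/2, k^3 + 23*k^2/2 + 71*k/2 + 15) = k + 1/2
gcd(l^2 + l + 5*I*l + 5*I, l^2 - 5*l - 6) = l + 1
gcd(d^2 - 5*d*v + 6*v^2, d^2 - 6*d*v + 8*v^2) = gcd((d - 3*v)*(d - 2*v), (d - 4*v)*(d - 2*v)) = -d + 2*v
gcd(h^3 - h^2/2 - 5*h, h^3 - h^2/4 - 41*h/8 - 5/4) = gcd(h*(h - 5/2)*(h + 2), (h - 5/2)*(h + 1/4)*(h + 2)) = h^2 - h/2 - 5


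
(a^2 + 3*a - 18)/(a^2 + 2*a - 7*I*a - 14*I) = (a^2 + 3*a - 18)/(a^2 + a*(2 - 7*I) - 14*I)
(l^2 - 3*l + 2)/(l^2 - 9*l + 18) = (l^2 - 3*l + 2)/(l^2 - 9*l + 18)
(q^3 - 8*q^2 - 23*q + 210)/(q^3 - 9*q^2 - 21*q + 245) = (q - 6)/(q - 7)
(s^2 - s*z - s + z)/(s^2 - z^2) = (s - 1)/(s + z)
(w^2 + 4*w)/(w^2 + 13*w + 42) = w*(w + 4)/(w^2 + 13*w + 42)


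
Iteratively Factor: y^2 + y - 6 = (y + 3)*(y - 2)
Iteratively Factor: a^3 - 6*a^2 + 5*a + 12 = (a + 1)*(a^2 - 7*a + 12) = (a - 4)*(a + 1)*(a - 3)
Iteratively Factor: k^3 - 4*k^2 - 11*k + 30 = (k - 5)*(k^2 + k - 6) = (k - 5)*(k + 3)*(k - 2)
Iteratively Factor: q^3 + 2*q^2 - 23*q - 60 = (q - 5)*(q^2 + 7*q + 12) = (q - 5)*(q + 4)*(q + 3)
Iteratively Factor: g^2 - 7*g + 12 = (g - 4)*(g - 3)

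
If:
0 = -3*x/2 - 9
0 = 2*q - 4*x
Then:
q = -12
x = -6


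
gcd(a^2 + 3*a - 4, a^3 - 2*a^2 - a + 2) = a - 1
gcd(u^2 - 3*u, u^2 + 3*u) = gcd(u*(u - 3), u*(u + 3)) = u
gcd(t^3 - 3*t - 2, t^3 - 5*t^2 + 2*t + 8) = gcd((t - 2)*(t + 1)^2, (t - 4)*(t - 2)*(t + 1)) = t^2 - t - 2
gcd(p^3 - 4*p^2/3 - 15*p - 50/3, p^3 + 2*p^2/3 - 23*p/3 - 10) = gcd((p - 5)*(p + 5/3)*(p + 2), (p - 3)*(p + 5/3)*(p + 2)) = p^2 + 11*p/3 + 10/3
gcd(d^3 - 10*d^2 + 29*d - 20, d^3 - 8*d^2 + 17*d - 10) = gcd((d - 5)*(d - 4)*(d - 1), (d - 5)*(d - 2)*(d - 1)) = d^2 - 6*d + 5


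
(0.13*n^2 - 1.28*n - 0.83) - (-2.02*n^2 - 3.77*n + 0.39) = 2.15*n^2 + 2.49*n - 1.22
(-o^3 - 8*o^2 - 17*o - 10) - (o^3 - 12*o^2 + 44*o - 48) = -2*o^3 + 4*o^2 - 61*o + 38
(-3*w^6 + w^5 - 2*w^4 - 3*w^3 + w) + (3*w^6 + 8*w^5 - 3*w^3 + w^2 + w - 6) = 9*w^5 - 2*w^4 - 6*w^3 + w^2 + 2*w - 6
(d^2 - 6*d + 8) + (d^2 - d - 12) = 2*d^2 - 7*d - 4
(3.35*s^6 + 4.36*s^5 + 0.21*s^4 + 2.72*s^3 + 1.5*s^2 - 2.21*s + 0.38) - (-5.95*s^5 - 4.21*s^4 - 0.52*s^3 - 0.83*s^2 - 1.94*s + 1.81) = 3.35*s^6 + 10.31*s^5 + 4.42*s^4 + 3.24*s^3 + 2.33*s^2 - 0.27*s - 1.43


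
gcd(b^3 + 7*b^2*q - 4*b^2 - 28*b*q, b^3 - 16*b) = b^2 - 4*b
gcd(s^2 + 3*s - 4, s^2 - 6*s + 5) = s - 1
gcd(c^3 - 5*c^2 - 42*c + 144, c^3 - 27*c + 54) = c^2 + 3*c - 18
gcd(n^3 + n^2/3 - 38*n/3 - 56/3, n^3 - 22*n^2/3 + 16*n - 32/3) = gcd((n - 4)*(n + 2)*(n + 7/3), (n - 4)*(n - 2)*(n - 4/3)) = n - 4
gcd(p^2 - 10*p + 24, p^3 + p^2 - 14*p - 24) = p - 4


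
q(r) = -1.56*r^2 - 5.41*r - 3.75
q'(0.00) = -5.41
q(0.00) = -3.75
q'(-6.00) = 13.31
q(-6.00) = -27.45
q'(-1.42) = -0.98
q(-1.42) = 0.79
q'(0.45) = -6.81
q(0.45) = -6.50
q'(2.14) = -12.09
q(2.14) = -22.47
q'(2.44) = -13.02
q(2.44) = -26.24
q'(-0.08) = -5.16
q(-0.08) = -3.33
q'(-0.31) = -4.44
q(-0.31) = -2.22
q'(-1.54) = -0.61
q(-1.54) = 0.88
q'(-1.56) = -0.54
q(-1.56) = 0.89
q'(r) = -3.12*r - 5.41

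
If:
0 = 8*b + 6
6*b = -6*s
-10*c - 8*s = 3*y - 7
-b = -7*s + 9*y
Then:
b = -3/4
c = -1/10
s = 3/4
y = 2/3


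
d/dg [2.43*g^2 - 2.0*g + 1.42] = 4.86*g - 2.0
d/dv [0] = 0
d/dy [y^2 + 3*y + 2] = 2*y + 3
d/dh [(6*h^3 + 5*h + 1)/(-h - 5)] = 6*(-2*h^3 - 15*h^2 - 4)/(h^2 + 10*h + 25)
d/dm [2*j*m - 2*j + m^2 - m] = 2*j + 2*m - 1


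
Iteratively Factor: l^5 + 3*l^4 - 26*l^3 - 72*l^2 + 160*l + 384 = (l + 4)*(l^4 - l^3 - 22*l^2 + 16*l + 96) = (l + 2)*(l + 4)*(l^3 - 3*l^2 - 16*l + 48) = (l - 3)*(l + 2)*(l + 4)*(l^2 - 16) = (l - 4)*(l - 3)*(l + 2)*(l + 4)*(l + 4)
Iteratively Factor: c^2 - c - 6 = (c - 3)*(c + 2)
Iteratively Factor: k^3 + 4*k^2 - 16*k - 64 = (k + 4)*(k^2 - 16) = (k + 4)^2*(k - 4)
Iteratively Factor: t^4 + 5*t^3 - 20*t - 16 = (t + 1)*(t^3 + 4*t^2 - 4*t - 16) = (t + 1)*(t + 4)*(t^2 - 4) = (t - 2)*(t + 1)*(t + 4)*(t + 2)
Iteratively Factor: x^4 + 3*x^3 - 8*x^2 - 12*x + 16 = (x - 2)*(x^3 + 5*x^2 + 2*x - 8) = (x - 2)*(x + 2)*(x^2 + 3*x - 4) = (x - 2)*(x - 1)*(x + 2)*(x + 4)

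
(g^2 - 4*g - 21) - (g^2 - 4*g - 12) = -9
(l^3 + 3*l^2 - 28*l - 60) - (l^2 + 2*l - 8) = l^3 + 2*l^2 - 30*l - 52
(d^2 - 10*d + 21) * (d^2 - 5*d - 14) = d^4 - 15*d^3 + 57*d^2 + 35*d - 294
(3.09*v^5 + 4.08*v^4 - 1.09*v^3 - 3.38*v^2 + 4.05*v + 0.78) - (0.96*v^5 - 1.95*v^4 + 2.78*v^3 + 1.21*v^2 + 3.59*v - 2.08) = 2.13*v^5 + 6.03*v^4 - 3.87*v^3 - 4.59*v^2 + 0.46*v + 2.86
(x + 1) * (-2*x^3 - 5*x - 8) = -2*x^4 - 2*x^3 - 5*x^2 - 13*x - 8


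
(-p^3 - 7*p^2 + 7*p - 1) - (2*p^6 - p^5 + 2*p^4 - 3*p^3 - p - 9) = -2*p^6 + p^5 - 2*p^4 + 2*p^3 - 7*p^2 + 8*p + 8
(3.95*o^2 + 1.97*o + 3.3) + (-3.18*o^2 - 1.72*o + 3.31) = 0.77*o^2 + 0.25*o + 6.61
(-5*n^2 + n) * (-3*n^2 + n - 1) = 15*n^4 - 8*n^3 + 6*n^2 - n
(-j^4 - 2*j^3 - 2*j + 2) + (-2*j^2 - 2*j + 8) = -j^4 - 2*j^3 - 2*j^2 - 4*j + 10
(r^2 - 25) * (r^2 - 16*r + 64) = r^4 - 16*r^3 + 39*r^2 + 400*r - 1600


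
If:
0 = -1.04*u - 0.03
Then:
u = -0.03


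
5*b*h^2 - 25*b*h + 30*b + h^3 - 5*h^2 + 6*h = (5*b + h)*(h - 3)*(h - 2)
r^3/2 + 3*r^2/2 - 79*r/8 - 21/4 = (r/2 + 1/4)*(r - 7/2)*(r + 6)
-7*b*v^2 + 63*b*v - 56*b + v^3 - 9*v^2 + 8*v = (-7*b + v)*(v - 8)*(v - 1)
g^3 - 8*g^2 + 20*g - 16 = (g - 4)*(g - 2)^2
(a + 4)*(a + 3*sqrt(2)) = a^2 + 4*a + 3*sqrt(2)*a + 12*sqrt(2)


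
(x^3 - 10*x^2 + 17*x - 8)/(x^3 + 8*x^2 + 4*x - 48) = (x^3 - 10*x^2 + 17*x - 8)/(x^3 + 8*x^2 + 4*x - 48)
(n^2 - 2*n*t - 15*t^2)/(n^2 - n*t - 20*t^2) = (n + 3*t)/(n + 4*t)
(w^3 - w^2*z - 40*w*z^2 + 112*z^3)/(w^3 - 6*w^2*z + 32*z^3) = (w + 7*z)/(w + 2*z)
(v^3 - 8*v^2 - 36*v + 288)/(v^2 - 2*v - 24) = (v^2 - 2*v - 48)/(v + 4)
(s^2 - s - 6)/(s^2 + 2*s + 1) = (s^2 - s - 6)/(s^2 + 2*s + 1)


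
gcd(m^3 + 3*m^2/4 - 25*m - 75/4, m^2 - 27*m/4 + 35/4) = m - 5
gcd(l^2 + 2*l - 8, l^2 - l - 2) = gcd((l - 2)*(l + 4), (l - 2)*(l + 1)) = l - 2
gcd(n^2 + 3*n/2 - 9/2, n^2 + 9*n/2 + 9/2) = n + 3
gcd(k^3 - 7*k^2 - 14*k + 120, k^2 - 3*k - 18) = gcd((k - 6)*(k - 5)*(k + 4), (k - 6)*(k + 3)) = k - 6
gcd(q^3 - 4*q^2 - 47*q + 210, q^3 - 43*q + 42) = q^2 + q - 42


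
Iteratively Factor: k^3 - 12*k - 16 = (k - 4)*(k^2 + 4*k + 4) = (k - 4)*(k + 2)*(k + 2)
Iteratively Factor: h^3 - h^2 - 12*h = (h + 3)*(h^2 - 4*h) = h*(h + 3)*(h - 4)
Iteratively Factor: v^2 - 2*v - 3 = (v - 3)*(v + 1)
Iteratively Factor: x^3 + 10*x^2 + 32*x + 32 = (x + 2)*(x^2 + 8*x + 16) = (x + 2)*(x + 4)*(x + 4)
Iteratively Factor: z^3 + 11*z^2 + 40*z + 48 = (z + 3)*(z^2 + 8*z + 16) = (z + 3)*(z + 4)*(z + 4)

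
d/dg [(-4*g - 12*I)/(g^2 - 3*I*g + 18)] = 4/(g^2 - 12*I*g - 36)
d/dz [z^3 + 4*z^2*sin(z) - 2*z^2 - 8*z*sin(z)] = 4*z^2*cos(z) + 3*z^2 - 8*sqrt(2)*z*cos(z + pi/4) - 4*z - 8*sin(z)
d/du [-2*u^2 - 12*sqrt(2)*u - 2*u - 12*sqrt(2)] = -4*u - 12*sqrt(2) - 2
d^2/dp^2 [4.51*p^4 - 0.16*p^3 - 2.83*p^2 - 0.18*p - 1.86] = 54.12*p^2 - 0.96*p - 5.66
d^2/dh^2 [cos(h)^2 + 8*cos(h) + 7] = -8*cos(h) - 2*cos(2*h)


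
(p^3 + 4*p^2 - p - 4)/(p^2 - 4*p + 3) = (p^2 + 5*p + 4)/(p - 3)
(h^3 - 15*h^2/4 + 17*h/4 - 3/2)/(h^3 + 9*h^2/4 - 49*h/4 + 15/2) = (h - 1)/(h + 5)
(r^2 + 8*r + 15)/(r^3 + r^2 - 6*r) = (r + 5)/(r*(r - 2))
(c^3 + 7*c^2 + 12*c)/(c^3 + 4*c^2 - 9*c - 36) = c/(c - 3)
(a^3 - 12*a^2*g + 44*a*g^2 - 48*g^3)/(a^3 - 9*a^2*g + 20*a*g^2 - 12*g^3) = (a - 4*g)/(a - g)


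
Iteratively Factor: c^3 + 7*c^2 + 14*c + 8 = (c + 1)*(c^2 + 6*c + 8) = (c + 1)*(c + 2)*(c + 4)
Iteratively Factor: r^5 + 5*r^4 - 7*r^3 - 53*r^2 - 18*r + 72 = (r - 1)*(r^4 + 6*r^3 - r^2 - 54*r - 72) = (r - 1)*(r + 4)*(r^3 + 2*r^2 - 9*r - 18) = (r - 1)*(r + 3)*(r + 4)*(r^2 - r - 6) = (r - 3)*(r - 1)*(r + 3)*(r + 4)*(r + 2)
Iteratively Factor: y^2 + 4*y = (y + 4)*(y)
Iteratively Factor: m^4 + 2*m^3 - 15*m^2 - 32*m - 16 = (m + 4)*(m^3 - 2*m^2 - 7*m - 4) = (m + 1)*(m + 4)*(m^2 - 3*m - 4) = (m + 1)^2*(m + 4)*(m - 4)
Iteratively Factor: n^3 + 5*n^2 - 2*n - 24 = (n + 3)*(n^2 + 2*n - 8) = (n + 3)*(n + 4)*(n - 2)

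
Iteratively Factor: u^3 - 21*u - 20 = (u + 4)*(u^2 - 4*u - 5) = (u + 1)*(u + 4)*(u - 5)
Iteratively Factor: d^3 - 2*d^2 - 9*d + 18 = (d - 3)*(d^2 + d - 6) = (d - 3)*(d - 2)*(d + 3)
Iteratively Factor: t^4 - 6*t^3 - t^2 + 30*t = (t + 2)*(t^3 - 8*t^2 + 15*t) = t*(t + 2)*(t^2 - 8*t + 15) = t*(t - 5)*(t + 2)*(t - 3)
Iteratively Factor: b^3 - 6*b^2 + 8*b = (b - 4)*(b^2 - 2*b) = (b - 4)*(b - 2)*(b)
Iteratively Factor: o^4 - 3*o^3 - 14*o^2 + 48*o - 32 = (o - 1)*(o^3 - 2*o^2 - 16*o + 32) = (o - 2)*(o - 1)*(o^2 - 16) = (o - 4)*(o - 2)*(o - 1)*(o + 4)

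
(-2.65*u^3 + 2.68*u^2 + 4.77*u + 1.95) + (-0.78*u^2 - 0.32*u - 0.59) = -2.65*u^3 + 1.9*u^2 + 4.45*u + 1.36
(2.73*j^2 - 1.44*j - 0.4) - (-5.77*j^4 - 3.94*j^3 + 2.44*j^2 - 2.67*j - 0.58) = 5.77*j^4 + 3.94*j^3 + 0.29*j^2 + 1.23*j + 0.18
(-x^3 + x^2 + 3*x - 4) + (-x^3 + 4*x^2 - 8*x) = -2*x^3 + 5*x^2 - 5*x - 4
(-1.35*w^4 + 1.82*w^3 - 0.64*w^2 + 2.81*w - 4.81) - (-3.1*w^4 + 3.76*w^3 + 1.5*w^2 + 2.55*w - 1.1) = 1.75*w^4 - 1.94*w^3 - 2.14*w^2 + 0.26*w - 3.71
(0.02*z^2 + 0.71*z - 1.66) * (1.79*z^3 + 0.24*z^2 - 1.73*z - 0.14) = 0.0358*z^5 + 1.2757*z^4 - 2.8356*z^3 - 1.6295*z^2 + 2.7724*z + 0.2324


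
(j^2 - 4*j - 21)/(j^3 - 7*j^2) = (j + 3)/j^2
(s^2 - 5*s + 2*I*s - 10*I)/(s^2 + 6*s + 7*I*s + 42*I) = (s^2 + s*(-5 + 2*I) - 10*I)/(s^2 + s*(6 + 7*I) + 42*I)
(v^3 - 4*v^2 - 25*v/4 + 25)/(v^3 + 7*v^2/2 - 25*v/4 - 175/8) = 2*(v - 4)/(2*v + 7)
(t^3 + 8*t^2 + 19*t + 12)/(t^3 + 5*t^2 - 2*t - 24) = (t + 1)/(t - 2)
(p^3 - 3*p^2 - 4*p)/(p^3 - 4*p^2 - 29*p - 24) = p*(p - 4)/(p^2 - 5*p - 24)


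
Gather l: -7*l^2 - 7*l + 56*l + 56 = -7*l^2 + 49*l + 56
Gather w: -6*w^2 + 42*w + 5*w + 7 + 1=-6*w^2 + 47*w + 8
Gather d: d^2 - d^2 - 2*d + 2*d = 0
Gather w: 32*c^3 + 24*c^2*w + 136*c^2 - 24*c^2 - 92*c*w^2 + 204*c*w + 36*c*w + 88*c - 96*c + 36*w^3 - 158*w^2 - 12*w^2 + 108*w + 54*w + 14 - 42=32*c^3 + 112*c^2 - 8*c + 36*w^3 + w^2*(-92*c - 170) + w*(24*c^2 + 240*c + 162) - 28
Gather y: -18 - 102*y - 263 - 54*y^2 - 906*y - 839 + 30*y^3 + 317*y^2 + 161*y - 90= 30*y^3 + 263*y^2 - 847*y - 1210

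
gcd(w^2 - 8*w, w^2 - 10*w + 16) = w - 8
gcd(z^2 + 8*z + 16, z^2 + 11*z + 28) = z + 4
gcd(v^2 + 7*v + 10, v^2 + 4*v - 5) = v + 5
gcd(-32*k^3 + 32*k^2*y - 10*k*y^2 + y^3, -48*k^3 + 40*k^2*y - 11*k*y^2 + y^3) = 16*k^2 - 8*k*y + y^2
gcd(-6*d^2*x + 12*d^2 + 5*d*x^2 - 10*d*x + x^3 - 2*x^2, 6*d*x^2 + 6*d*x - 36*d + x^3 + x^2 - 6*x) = 6*d*x - 12*d + x^2 - 2*x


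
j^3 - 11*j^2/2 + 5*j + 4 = (j - 4)*(j - 2)*(j + 1/2)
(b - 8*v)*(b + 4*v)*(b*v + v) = b^3*v - 4*b^2*v^2 + b^2*v - 32*b*v^3 - 4*b*v^2 - 32*v^3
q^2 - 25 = (q - 5)*(q + 5)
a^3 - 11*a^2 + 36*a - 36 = (a - 6)*(a - 3)*(a - 2)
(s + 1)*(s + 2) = s^2 + 3*s + 2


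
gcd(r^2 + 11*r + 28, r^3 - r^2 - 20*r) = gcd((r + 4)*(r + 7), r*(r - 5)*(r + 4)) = r + 4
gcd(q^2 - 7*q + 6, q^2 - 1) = q - 1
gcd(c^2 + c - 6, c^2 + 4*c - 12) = c - 2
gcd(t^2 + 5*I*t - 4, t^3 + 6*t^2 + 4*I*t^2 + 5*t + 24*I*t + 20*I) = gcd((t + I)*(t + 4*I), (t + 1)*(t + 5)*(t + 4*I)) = t + 4*I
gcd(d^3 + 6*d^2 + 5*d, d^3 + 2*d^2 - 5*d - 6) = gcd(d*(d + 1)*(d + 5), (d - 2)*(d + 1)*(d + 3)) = d + 1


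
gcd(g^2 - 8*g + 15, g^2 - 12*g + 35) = g - 5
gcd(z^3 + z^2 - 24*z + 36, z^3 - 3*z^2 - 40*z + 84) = z^2 + 4*z - 12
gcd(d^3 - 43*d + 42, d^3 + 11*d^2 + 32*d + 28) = d + 7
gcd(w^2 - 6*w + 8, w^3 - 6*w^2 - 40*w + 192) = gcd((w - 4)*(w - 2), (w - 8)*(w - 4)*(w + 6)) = w - 4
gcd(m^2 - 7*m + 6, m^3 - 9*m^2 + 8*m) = m - 1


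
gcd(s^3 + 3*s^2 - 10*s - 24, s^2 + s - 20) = 1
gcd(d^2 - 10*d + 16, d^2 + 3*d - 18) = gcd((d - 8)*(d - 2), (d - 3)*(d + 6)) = 1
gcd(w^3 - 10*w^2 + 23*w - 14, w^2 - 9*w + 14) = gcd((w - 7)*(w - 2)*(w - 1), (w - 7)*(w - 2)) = w^2 - 9*w + 14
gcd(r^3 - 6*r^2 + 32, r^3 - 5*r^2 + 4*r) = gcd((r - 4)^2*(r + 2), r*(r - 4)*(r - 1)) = r - 4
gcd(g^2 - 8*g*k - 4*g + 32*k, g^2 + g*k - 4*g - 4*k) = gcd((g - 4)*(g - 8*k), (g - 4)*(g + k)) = g - 4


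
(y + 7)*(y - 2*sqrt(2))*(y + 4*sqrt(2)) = y^3 + 2*sqrt(2)*y^2 + 7*y^2 - 16*y + 14*sqrt(2)*y - 112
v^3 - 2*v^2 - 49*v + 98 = (v - 7)*(v - 2)*(v + 7)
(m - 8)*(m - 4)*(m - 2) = m^3 - 14*m^2 + 56*m - 64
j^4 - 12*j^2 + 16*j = j*(j - 2)^2*(j + 4)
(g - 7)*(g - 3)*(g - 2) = g^3 - 12*g^2 + 41*g - 42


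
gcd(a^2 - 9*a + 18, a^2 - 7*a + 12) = a - 3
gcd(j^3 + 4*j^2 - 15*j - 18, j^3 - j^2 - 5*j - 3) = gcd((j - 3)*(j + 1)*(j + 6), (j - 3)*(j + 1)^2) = j^2 - 2*j - 3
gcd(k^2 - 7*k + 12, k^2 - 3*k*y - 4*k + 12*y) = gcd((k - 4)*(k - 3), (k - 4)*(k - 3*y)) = k - 4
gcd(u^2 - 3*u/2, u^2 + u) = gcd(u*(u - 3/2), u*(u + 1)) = u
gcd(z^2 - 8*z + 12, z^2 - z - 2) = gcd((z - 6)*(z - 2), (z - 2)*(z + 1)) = z - 2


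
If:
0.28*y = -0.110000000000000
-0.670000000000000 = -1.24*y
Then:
No Solution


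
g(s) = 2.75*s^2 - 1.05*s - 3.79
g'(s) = 5.5*s - 1.05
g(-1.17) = 1.20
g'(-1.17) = -7.48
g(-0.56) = -2.34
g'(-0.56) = -4.13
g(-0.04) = -3.74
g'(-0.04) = -1.27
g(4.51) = 47.41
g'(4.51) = 23.76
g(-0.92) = -0.50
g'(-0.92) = -6.11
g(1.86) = 3.77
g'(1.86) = 9.18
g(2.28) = 8.11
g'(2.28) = 11.49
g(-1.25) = 1.82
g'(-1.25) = -7.92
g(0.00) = -3.79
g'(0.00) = -1.05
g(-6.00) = 101.51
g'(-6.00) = -34.05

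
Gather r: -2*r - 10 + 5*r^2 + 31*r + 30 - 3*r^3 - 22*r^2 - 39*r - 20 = -3*r^3 - 17*r^2 - 10*r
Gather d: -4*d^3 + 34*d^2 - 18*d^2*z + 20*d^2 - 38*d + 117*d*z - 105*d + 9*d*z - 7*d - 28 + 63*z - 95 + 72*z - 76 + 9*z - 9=-4*d^3 + d^2*(54 - 18*z) + d*(126*z - 150) + 144*z - 208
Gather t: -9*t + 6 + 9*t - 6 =0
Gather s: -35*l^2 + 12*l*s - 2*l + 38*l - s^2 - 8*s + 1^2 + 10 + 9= -35*l^2 + 36*l - s^2 + s*(12*l - 8) + 20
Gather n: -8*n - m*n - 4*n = n*(-m - 12)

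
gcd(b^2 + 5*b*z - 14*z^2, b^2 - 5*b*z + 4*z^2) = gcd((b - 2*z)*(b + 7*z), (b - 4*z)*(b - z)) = 1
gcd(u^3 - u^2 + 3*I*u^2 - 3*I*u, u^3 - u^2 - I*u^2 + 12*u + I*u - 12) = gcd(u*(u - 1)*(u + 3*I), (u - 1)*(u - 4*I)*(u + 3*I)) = u^2 + u*(-1 + 3*I) - 3*I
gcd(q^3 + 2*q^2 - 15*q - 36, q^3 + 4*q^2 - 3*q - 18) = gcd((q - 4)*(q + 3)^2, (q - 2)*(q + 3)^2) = q^2 + 6*q + 9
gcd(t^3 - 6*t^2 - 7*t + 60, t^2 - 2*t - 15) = t^2 - 2*t - 15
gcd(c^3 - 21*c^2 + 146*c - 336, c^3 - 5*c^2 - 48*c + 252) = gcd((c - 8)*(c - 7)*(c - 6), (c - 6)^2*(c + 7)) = c - 6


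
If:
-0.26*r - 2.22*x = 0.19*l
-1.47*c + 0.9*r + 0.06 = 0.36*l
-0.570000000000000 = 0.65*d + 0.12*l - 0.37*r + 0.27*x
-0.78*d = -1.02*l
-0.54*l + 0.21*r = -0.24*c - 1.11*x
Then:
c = 3.42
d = 2.73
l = 2.09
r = 6.35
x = -0.92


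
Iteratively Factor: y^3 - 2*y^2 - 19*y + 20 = (y + 4)*(y^2 - 6*y + 5) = (y - 1)*(y + 4)*(y - 5)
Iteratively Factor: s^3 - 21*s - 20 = (s - 5)*(s^2 + 5*s + 4) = (s - 5)*(s + 4)*(s + 1)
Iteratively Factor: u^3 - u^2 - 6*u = (u + 2)*(u^2 - 3*u) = (u - 3)*(u + 2)*(u)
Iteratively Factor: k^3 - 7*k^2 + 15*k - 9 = (k - 3)*(k^2 - 4*k + 3) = (k - 3)^2*(k - 1)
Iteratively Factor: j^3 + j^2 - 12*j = (j + 4)*(j^2 - 3*j) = j*(j + 4)*(j - 3)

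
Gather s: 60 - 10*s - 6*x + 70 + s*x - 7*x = s*(x - 10) - 13*x + 130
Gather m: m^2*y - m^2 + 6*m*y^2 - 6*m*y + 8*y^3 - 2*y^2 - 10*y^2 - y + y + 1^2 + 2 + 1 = m^2*(y - 1) + m*(6*y^2 - 6*y) + 8*y^3 - 12*y^2 + 4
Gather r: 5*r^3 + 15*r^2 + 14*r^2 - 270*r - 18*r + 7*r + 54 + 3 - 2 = 5*r^3 + 29*r^2 - 281*r + 55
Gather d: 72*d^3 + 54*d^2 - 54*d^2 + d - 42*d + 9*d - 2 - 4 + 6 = 72*d^3 - 32*d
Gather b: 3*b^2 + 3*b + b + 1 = 3*b^2 + 4*b + 1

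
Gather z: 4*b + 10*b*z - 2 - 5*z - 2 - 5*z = 4*b + z*(10*b - 10) - 4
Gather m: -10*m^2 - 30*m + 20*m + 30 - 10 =-10*m^2 - 10*m + 20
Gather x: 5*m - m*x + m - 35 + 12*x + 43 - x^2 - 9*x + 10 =6*m - x^2 + x*(3 - m) + 18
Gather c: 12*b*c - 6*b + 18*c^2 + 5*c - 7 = -6*b + 18*c^2 + c*(12*b + 5) - 7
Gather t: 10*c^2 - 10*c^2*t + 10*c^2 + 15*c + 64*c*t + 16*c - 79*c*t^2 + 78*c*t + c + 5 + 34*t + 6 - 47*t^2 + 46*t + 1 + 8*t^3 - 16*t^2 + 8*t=20*c^2 + 32*c + 8*t^3 + t^2*(-79*c - 63) + t*(-10*c^2 + 142*c + 88) + 12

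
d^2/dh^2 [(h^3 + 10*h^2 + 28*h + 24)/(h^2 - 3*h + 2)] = 2*(65*h^3 - 6*h^2 - 372*h + 376)/(h^6 - 9*h^5 + 33*h^4 - 63*h^3 + 66*h^2 - 36*h + 8)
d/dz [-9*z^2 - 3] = -18*z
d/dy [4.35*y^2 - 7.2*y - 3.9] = 8.7*y - 7.2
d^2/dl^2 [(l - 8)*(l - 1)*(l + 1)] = 6*l - 16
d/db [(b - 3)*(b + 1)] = 2*b - 2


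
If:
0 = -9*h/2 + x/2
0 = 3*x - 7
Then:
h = 7/27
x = 7/3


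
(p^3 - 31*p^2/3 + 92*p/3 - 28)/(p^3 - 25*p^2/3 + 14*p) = (p - 2)/p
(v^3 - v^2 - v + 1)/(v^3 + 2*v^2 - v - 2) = (v - 1)/(v + 2)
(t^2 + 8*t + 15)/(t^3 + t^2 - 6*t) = (t + 5)/(t*(t - 2))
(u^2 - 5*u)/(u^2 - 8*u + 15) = u/(u - 3)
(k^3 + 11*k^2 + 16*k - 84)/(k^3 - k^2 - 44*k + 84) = (k + 6)/(k - 6)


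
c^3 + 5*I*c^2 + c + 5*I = (c - I)*(c + I)*(c + 5*I)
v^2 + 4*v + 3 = (v + 1)*(v + 3)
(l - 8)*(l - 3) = l^2 - 11*l + 24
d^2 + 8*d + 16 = (d + 4)^2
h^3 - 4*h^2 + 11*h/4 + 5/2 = (h - 5/2)*(h - 2)*(h + 1/2)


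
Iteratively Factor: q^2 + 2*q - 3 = (q - 1)*(q + 3)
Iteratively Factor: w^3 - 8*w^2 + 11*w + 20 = (w - 4)*(w^2 - 4*w - 5) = (w - 5)*(w - 4)*(w + 1)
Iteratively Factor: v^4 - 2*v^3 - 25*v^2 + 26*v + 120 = (v - 3)*(v^3 + v^2 - 22*v - 40) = (v - 3)*(v + 2)*(v^2 - v - 20) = (v - 5)*(v - 3)*(v + 2)*(v + 4)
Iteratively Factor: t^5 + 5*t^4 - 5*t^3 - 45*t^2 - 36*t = (t + 4)*(t^4 + t^3 - 9*t^2 - 9*t) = (t + 3)*(t + 4)*(t^3 - 2*t^2 - 3*t) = (t + 1)*(t + 3)*(t + 4)*(t^2 - 3*t) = t*(t + 1)*(t + 3)*(t + 4)*(t - 3)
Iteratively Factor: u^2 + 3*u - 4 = (u - 1)*(u + 4)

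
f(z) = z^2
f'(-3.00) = -6.00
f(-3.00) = 9.00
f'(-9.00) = -18.00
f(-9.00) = 81.00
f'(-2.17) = -4.34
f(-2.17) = 4.71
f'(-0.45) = -0.90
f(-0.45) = 0.20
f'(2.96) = 5.92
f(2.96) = 8.76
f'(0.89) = 1.78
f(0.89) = 0.79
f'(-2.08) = -4.16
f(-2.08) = 4.33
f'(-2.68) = -5.36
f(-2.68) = 7.18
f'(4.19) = 8.38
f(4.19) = 17.56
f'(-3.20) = -6.40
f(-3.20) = 10.24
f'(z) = 2*z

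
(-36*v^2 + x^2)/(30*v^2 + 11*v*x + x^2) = (-6*v + x)/(5*v + x)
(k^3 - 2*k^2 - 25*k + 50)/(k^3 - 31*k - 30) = (k^2 - 7*k + 10)/(k^2 - 5*k - 6)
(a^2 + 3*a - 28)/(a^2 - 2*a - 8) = (a + 7)/(a + 2)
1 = 1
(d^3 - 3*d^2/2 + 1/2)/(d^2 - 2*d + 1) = d + 1/2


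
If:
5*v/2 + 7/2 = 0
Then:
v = -7/5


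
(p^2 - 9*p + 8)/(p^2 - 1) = (p - 8)/(p + 1)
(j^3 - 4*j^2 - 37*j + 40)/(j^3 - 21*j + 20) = (j - 8)/(j - 4)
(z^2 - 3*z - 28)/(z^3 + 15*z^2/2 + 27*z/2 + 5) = 2*(z^2 - 3*z - 28)/(2*z^3 + 15*z^2 + 27*z + 10)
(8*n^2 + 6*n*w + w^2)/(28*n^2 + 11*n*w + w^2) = (2*n + w)/(7*n + w)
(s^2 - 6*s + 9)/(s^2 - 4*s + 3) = (s - 3)/(s - 1)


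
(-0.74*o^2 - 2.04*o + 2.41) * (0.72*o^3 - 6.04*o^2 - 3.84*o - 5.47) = -0.5328*o^5 + 3.0008*o^4 + 16.8984*o^3 - 2.675*o^2 + 1.9044*o - 13.1827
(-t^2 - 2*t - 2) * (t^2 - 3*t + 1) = -t^4 + t^3 + 3*t^2 + 4*t - 2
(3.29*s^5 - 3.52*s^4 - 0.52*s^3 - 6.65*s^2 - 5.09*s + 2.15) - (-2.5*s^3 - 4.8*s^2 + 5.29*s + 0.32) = 3.29*s^5 - 3.52*s^4 + 1.98*s^3 - 1.85*s^2 - 10.38*s + 1.83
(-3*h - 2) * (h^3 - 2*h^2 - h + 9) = -3*h^4 + 4*h^3 + 7*h^2 - 25*h - 18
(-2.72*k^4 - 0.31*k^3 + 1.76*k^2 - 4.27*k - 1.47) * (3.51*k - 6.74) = -9.5472*k^5 + 17.2447*k^4 + 8.267*k^3 - 26.8501*k^2 + 23.6201*k + 9.9078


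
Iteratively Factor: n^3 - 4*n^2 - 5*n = (n)*(n^2 - 4*n - 5) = n*(n + 1)*(n - 5)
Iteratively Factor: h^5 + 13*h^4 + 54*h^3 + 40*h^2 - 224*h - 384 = (h + 4)*(h^4 + 9*h^3 + 18*h^2 - 32*h - 96) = (h + 4)^2*(h^3 + 5*h^2 - 2*h - 24) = (h - 2)*(h + 4)^2*(h^2 + 7*h + 12) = (h - 2)*(h + 4)^3*(h + 3)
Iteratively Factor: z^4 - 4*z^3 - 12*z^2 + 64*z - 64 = (z - 2)*(z^3 - 2*z^2 - 16*z + 32) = (z - 4)*(z - 2)*(z^2 + 2*z - 8) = (z - 4)*(z - 2)^2*(z + 4)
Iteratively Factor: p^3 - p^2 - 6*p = (p - 3)*(p^2 + 2*p) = p*(p - 3)*(p + 2)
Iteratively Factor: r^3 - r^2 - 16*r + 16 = (r - 4)*(r^2 + 3*r - 4) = (r - 4)*(r - 1)*(r + 4)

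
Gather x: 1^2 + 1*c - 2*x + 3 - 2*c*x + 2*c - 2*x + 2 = 3*c + x*(-2*c - 4) + 6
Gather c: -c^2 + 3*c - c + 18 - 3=-c^2 + 2*c + 15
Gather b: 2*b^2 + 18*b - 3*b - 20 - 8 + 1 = 2*b^2 + 15*b - 27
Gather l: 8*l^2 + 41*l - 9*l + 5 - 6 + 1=8*l^2 + 32*l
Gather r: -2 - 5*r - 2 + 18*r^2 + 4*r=18*r^2 - r - 4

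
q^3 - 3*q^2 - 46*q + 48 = (q - 8)*(q - 1)*(q + 6)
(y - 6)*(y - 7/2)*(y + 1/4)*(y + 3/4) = y^4 - 17*y^3/2 + 187*y^2/16 + 615*y/32 + 63/16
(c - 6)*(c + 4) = c^2 - 2*c - 24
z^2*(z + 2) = z^3 + 2*z^2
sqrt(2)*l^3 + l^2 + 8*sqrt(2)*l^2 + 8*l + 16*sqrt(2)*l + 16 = (l + 4)^2*(sqrt(2)*l + 1)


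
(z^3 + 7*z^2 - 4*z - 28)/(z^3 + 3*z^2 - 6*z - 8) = (z^2 + 9*z + 14)/(z^2 + 5*z + 4)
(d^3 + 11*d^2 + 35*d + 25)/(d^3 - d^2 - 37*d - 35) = (d + 5)/(d - 7)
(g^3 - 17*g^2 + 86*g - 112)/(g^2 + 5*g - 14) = (g^2 - 15*g + 56)/(g + 7)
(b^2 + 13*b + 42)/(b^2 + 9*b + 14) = (b + 6)/(b + 2)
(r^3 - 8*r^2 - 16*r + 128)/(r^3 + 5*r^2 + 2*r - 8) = (r^2 - 12*r + 32)/(r^2 + r - 2)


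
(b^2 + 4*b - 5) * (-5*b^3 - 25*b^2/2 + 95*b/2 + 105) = -5*b^5 - 65*b^4/2 + 45*b^3/2 + 715*b^2/2 + 365*b/2 - 525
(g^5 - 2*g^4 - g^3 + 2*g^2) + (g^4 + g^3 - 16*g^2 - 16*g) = g^5 - g^4 - 14*g^2 - 16*g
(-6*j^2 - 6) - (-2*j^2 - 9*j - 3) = -4*j^2 + 9*j - 3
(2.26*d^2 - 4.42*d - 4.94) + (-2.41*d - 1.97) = 2.26*d^2 - 6.83*d - 6.91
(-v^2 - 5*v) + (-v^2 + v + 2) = -2*v^2 - 4*v + 2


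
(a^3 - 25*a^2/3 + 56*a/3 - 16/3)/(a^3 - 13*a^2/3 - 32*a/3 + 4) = (a^2 - 8*a + 16)/(a^2 - 4*a - 12)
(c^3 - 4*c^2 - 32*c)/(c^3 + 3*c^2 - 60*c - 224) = c/(c + 7)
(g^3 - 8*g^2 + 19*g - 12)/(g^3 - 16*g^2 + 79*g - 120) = (g^2 - 5*g + 4)/(g^2 - 13*g + 40)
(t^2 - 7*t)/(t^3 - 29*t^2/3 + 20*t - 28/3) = 3*t/(3*t^2 - 8*t + 4)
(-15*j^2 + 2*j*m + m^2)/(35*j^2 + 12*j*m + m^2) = (-3*j + m)/(7*j + m)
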